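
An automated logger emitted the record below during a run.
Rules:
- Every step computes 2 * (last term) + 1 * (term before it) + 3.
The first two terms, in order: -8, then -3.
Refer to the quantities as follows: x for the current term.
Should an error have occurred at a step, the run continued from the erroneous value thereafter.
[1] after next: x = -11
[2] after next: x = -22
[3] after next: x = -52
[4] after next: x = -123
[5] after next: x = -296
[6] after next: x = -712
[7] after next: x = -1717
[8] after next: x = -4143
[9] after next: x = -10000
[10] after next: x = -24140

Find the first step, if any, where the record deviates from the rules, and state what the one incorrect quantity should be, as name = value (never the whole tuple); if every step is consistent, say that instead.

step 5, x = -295

1. x = 2*(-3) + (1)*(-8) + (3) = -11 (agrees with the record)
2. x = 2*(-11) + (1)*(-3) + (3) = -22 (confirmed correct)
3. x = 2*(-22) + (1)*(-11) + (3) = -52 (consistent with the record)
4. x = 2*(-52) + (1)*(-22) + (3) = -123 (checks out)
5. x = 2*(-123) + (1)*(-52) + (3) = -295 (the recorded entry deviates here)
The earliest wrong entry is at step 5: it should read x = -295.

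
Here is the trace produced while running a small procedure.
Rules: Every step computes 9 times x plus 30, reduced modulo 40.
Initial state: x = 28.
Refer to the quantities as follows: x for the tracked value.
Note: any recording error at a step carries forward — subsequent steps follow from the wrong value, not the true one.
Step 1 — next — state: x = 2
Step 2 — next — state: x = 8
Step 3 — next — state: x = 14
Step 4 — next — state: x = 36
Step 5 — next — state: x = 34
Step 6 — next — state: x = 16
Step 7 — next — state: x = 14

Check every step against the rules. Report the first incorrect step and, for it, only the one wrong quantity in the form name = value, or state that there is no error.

step 3, x = 22

Recomputing the run from the initial state:
step 1: x = 2
step 2: x = 8
step 3: x = 22
step 4: x = 28
step 5: x = 2
step 6: x = 8
step 7: x = 22
The first disagreement with the trace is at step 3, where the value should be x = 22.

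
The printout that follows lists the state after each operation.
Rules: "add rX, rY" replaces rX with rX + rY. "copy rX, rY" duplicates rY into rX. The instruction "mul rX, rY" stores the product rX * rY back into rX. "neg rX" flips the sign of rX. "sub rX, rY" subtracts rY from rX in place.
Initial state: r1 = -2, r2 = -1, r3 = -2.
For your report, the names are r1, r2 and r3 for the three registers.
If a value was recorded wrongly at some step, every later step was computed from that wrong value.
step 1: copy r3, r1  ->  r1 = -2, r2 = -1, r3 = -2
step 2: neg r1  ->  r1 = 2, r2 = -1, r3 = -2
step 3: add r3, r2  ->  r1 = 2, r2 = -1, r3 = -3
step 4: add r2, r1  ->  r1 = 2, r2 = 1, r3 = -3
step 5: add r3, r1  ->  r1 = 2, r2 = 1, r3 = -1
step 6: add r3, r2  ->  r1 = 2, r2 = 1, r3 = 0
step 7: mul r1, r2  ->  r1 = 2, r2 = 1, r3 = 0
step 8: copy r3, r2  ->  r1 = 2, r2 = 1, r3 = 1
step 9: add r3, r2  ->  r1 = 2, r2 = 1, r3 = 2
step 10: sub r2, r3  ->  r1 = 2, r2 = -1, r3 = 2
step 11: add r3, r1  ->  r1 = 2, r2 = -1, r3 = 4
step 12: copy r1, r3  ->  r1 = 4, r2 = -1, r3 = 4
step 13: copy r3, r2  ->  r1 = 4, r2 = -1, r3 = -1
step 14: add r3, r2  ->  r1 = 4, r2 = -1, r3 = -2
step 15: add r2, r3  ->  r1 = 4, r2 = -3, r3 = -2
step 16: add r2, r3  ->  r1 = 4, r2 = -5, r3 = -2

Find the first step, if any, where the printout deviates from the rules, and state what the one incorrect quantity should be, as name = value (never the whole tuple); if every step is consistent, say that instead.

no error

Step 1: r3 = -2 — same as recorded.
Step 2: r1 = -(-2) = 2 — no discrepancy.
Step 3: r3 = -2 + -1 = -3 — agrees with the printout.
Step 4: r2 = -1 + 2 = 1 — checks out.
Step 5: r3 = -3 + 2 = -1 — verified.
Step 6: r3 = -1 + 1 = 0 — in agreement.
Step 7: r1 = 2 * 1 = 2 — checks out.
Step 8: r3 = 1 — same as recorded.
Step 9: r3 = 1 + 1 = 2 — verified.
Step 10: r2 = 1 - 2 = -1 — in agreement.
Step 11: r3 = 2 + 2 = 4 — verified.
Step 12: r1 = 4 — no discrepancy.
Step 13: r3 = -1 — in agreement.
Step 14: r3 = -1 + -1 = -2 — same as recorded.
Step 15: r2 = -1 + -2 = -3 — in agreement.
Step 16: r2 = -3 + -2 = -5 — no discrepancy.
Each recorded entry agrees with the recomputation.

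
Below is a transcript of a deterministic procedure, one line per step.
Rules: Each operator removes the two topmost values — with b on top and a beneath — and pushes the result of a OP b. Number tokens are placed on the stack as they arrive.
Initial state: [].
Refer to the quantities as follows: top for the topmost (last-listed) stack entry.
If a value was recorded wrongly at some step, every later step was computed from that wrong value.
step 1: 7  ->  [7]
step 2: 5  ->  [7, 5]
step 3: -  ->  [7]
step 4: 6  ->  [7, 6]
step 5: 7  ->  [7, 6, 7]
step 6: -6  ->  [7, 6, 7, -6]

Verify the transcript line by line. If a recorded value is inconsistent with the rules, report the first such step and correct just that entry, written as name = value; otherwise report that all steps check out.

step 3, top = 2

Recomputing the run from the initial state:
step 1: [7]
step 2: [7, 5]
step 3: [2]
step 4: [2, 6]
step 5: [2, 6, 7]
step 6: [2, 6, 7, -6]
The first disagreement with the transcript is at step 3, where the value should be top = 2.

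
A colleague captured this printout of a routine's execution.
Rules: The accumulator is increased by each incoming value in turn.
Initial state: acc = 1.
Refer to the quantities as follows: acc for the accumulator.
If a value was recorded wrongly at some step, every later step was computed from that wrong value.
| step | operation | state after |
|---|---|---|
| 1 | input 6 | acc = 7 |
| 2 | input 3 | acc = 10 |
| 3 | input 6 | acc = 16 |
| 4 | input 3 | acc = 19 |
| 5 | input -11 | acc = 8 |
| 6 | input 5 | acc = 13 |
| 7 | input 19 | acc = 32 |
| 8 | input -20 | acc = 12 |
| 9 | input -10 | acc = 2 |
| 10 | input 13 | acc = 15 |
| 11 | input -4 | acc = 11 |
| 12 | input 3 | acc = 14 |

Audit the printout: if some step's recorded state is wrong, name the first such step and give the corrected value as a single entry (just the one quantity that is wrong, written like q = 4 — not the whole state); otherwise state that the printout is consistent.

1. acc = 1 + 6 = 7 (in agreement)
2. acc = 7 + 3 = 10 (agrees with the printout)
3. acc = 10 + 6 = 16 (verified)
4. acc = 16 + 3 = 19 (matches)
5. acc = 19 + -11 = 8 (consistent with the printout)
6. acc = 8 + 5 = 13 (exactly as logged)
7. acc = 13 + 19 = 32 (verified)
8. acc = 32 + -20 = 12 (agrees with the printout)
9. acc = 12 + -10 = 2 (consistent with the printout)
10. acc = 2 + 13 = 15 (no discrepancy)
11. acc = 15 + -4 = 11 (agrees with the printout)
12. acc = 11 + 3 = 14 (matches)
Each recorded entry agrees with the recomputation.

no error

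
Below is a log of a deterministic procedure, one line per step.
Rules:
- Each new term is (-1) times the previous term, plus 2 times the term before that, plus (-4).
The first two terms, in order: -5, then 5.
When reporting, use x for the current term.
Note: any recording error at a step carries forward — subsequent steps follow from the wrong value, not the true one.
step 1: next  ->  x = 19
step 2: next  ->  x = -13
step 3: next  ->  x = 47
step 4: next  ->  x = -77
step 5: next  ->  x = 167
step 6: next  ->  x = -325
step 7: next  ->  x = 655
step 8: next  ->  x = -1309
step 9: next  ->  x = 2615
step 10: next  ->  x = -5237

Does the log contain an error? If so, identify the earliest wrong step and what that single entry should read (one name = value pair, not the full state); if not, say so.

1. x = -1*(5) + (2)*(-5) + (-4) = -19 (the recorded entry deviates here)
The audit stops at step 1: the recorded entry is wrong and should be x = -19.

step 1, x = -19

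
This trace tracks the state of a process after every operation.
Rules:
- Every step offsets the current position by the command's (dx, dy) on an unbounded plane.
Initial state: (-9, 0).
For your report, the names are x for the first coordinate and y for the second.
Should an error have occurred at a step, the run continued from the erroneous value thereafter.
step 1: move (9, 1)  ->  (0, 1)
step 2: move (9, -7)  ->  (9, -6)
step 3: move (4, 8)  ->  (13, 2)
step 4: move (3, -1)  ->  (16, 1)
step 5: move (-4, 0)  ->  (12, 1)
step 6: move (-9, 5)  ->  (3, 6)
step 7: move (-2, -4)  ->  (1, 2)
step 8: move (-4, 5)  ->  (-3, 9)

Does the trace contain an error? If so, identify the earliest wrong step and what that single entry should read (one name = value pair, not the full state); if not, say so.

step 8, y = 7

Recomputing the run from the initial state:
step 1: x = 0, y = 1
step 2: x = 9, y = -6
step 3: x = 13, y = 2
step 4: x = 16, y = 1
step 5: x = 12, y = 1
step 6: x = 3, y = 6
step 7: x = 1, y = 2
step 8: x = -3, y = 7
The first disagreement with the trace is at step 8, where the value should be y = 7.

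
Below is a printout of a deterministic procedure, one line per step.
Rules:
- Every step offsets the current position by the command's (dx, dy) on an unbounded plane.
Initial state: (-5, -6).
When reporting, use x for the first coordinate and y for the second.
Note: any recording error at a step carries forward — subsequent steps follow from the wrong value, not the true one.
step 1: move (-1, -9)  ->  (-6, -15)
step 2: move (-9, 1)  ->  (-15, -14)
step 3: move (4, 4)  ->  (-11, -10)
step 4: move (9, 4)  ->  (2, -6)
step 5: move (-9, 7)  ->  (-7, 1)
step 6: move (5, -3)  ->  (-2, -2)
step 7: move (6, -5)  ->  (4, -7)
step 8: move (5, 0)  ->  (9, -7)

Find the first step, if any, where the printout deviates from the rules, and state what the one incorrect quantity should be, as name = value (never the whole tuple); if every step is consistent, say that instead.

step 4, x = -2

step 1: x = -5 + (-1) = -6, y = -6 + (-9) = -15 -> consistent with the printout
step 2: x = -6 + (-9) = -15, y = -15 + (1) = -14 -> verified
step 3: x = -15 + (4) = -11, y = -14 + (4) = -10 -> agrees with the printout
step 4: x = -11 + (9) = -2, y = -10 + (4) = -6 -> the printout has a different value
Step 4 is the first one off; corrected, x = -2.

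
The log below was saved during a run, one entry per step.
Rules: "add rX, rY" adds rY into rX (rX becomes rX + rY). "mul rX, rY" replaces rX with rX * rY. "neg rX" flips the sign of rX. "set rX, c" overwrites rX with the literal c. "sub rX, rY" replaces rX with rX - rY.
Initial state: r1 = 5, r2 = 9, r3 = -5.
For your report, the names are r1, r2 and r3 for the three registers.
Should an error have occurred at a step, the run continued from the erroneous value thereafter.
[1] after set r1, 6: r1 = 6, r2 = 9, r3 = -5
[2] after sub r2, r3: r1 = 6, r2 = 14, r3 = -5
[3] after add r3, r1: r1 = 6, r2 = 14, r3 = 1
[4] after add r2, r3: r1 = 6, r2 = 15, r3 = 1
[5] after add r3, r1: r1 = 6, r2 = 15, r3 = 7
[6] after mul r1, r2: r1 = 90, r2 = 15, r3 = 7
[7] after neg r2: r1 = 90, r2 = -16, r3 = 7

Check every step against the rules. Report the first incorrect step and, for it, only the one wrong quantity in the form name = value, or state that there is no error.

Recomputing the run from the initial state:
step 1: r1 = 6, r2 = 9, r3 = -5
step 2: r1 = 6, r2 = 14, r3 = -5
step 3: r1 = 6, r2 = 14, r3 = 1
step 4: r1 = 6, r2 = 15, r3 = 1
step 5: r1 = 6, r2 = 15, r3 = 7
step 6: r1 = 90, r2 = 15, r3 = 7
step 7: r1 = 90, r2 = -15, r3 = 7
The first disagreement with the log is at step 7, where the value should be r2 = -15.

step 7, r2 = -15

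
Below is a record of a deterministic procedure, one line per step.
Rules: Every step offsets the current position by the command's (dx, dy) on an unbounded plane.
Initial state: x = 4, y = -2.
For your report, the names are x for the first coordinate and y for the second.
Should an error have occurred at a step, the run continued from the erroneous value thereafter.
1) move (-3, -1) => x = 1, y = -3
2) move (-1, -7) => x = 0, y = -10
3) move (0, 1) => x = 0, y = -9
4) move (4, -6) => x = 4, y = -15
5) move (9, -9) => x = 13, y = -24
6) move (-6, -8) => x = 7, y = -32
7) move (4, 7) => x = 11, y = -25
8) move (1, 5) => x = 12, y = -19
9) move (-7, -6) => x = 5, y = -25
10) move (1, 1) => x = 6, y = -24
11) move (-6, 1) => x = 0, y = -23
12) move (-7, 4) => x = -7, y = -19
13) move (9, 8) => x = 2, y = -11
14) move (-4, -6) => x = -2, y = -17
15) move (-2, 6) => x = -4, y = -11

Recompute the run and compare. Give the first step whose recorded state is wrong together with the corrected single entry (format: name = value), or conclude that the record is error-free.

1. x = 4 + (-3) = 1, y = -2 + (-1) = -3 (same as recorded)
2. x = 1 + (-1) = 0, y = -3 + (-7) = -10 (checks out)
3. x = 0 + (0) = 0, y = -10 + (1) = -9 (in agreement)
4. x = 0 + (4) = 4, y = -9 + (-6) = -15 (verified)
5. x = 4 + (9) = 13, y = -15 + (-9) = -24 (in agreement)
6. x = 13 + (-6) = 7, y = -24 + (-8) = -32 (consistent with the record)
7. x = 7 + (4) = 11, y = -32 + (7) = -25 (confirmed correct)
8. x = 11 + (1) = 12, y = -25 + (5) = -20 (this is not what the record shows)
That makes step 8 the first incorrect line — y = -20 is what it should show.

step 8, y = -20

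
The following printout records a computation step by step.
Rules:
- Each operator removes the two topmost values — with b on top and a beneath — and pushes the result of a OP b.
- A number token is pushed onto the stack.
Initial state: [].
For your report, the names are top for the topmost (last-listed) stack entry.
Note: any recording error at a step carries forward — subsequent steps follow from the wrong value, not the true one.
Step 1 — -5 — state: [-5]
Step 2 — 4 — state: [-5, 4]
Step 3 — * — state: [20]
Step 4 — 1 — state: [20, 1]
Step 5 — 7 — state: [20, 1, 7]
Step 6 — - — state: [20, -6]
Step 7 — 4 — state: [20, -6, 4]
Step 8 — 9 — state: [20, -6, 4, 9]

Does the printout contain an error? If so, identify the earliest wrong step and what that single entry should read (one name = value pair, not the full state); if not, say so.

Step 1: push -5: top = -5 — agrees with the printout.
Step 2: push 4: top = 4 — exactly as logged.
Step 3: -5 * 4 = -20 — the printout disagrees here.
So the first discrepancy is step 3, where the right value is top = -20.

step 3, top = -20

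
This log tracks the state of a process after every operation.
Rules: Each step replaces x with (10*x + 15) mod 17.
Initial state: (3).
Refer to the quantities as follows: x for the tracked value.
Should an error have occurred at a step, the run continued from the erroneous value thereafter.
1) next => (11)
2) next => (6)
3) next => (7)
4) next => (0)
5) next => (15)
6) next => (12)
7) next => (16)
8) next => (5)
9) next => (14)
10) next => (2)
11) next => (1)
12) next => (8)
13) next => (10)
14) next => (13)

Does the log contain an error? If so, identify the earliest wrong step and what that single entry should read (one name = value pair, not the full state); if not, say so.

no error

Recomputing the run from the initial state:
step 1: x = 11
step 2: x = 6
step 3: x = 7
step 4: x = 0
step 5: x = 15
step 6: x = 12
step 7: x = 16
step 8: x = 5
step 9: x = 14
step 10: x = 2
step 11: x = 1
step 12: x = 8
step 13: x = 10
step 14: x = 13
This matches the log at every step.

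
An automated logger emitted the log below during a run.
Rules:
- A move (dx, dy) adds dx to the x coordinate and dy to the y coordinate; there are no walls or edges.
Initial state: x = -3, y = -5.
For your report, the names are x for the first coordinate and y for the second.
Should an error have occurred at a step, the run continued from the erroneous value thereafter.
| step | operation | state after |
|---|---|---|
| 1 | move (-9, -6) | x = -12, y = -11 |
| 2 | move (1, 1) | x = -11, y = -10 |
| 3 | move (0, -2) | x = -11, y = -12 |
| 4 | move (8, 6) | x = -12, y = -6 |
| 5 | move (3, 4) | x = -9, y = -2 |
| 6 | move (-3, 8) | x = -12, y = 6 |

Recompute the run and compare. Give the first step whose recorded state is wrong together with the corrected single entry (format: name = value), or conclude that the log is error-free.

Recomputing the run from the initial state:
step 1: x = -12, y = -11
step 2: x = -11, y = -10
step 3: x = -11, y = -12
step 4: x = -3, y = -6
step 5: x = 0, y = -2
step 6: x = -3, y = 6
The first disagreement with the log is at step 4, where the value should be x = -3.

step 4, x = -3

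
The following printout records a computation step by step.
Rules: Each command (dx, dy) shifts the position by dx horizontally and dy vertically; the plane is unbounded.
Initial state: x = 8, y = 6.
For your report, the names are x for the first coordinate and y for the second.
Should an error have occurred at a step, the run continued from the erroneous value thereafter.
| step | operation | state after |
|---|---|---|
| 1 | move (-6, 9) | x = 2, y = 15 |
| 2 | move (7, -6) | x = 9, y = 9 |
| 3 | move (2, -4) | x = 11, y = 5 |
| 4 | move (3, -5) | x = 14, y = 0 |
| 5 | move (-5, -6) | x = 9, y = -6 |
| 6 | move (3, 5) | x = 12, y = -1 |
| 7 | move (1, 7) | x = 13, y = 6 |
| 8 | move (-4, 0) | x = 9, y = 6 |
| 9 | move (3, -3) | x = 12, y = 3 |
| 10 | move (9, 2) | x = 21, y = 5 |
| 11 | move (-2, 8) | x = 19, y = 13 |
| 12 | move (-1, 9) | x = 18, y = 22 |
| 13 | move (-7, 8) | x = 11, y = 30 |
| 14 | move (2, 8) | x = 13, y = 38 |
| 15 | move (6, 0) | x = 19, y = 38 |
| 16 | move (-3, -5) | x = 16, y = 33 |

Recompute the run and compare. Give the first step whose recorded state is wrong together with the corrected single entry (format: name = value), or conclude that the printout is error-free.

no error

Recomputing the run from the initial state:
step 1: x = 2, y = 15
step 2: x = 9, y = 9
step 3: x = 11, y = 5
step 4: x = 14, y = 0
step 5: x = 9, y = -6
step 6: x = 12, y = -1
step 7: x = 13, y = 6
step 8: x = 9, y = 6
step 9: x = 12, y = 3
step 10: x = 21, y = 5
step 11: x = 19, y = 13
step 12: x = 18, y = 22
step 13: x = 11, y = 30
step 14: x = 13, y = 38
step 15: x = 19, y = 38
step 16: x = 16, y = 33
This matches the printout at every step.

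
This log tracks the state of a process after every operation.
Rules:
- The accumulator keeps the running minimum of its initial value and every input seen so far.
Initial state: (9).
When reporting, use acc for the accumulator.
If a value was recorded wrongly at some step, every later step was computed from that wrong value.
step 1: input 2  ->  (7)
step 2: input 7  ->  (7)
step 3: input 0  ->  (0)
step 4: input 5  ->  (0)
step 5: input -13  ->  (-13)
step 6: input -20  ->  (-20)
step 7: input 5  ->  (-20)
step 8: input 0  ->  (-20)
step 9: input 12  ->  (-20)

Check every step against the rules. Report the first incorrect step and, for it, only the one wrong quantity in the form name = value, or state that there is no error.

step 1, acc = 2

Recomputing the run from the initial state:
step 1: acc = 2
step 2: acc = 2
step 3: acc = 0
step 4: acc = 0
step 5: acc = -13
step 6: acc = -20
step 7: acc = -20
step 8: acc = -20
step 9: acc = -20
The first disagreement with the log is at step 1, where the value should be acc = 2.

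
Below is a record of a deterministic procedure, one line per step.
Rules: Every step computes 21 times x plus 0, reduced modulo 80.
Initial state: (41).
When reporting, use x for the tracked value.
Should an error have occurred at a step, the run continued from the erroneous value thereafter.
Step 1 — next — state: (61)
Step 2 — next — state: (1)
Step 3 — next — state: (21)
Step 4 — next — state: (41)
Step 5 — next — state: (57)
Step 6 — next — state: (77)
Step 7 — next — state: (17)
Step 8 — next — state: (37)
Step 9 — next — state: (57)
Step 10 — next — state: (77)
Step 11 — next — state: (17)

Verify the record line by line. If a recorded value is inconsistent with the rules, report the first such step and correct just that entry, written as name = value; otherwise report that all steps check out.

step 5, x = 61

Recomputing the run from the initial state:
step 1: x = 61
step 2: x = 1
step 3: x = 21
step 4: x = 41
step 5: x = 61
step 6: x = 1
step 7: x = 21
step 8: x = 41
step 9: x = 61
step 10: x = 1
step 11: x = 21
The first disagreement with the record is at step 5, where the value should be x = 61.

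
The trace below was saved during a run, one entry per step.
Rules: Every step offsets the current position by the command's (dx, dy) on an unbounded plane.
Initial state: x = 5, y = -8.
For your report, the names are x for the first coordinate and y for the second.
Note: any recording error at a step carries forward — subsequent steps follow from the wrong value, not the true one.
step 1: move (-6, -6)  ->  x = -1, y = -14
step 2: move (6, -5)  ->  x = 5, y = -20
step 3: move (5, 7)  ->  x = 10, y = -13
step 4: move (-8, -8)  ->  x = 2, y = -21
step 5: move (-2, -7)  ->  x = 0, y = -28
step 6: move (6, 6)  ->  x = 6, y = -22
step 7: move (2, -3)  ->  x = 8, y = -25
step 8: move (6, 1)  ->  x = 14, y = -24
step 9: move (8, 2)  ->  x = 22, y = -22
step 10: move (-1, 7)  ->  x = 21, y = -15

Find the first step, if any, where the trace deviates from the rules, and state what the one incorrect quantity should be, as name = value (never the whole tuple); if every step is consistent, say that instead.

Step 1: x = 5 + (-6) = -1, y = -8 + (-6) = -14 — agrees with the trace.
Step 2: x = -1 + (6) = 5, y = -14 + (-5) = -19 — the trace has a different value.
The earliest wrong entry is at step 2: it should read y = -19.

step 2, y = -19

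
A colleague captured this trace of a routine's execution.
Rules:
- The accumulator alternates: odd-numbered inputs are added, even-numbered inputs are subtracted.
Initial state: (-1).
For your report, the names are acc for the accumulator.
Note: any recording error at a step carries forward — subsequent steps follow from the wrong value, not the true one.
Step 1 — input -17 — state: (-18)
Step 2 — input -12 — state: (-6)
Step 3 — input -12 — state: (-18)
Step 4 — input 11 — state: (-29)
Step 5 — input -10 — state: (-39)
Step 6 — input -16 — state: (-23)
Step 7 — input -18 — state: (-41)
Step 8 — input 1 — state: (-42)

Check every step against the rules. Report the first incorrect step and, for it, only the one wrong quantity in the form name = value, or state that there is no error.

Recomputing the run from the initial state:
step 1: acc = -18
step 2: acc = -6
step 3: acc = -18
step 4: acc = -29
step 5: acc = -39
step 6: acc = -23
step 7: acc = -41
step 8: acc = -42
This matches the trace at every step.

no error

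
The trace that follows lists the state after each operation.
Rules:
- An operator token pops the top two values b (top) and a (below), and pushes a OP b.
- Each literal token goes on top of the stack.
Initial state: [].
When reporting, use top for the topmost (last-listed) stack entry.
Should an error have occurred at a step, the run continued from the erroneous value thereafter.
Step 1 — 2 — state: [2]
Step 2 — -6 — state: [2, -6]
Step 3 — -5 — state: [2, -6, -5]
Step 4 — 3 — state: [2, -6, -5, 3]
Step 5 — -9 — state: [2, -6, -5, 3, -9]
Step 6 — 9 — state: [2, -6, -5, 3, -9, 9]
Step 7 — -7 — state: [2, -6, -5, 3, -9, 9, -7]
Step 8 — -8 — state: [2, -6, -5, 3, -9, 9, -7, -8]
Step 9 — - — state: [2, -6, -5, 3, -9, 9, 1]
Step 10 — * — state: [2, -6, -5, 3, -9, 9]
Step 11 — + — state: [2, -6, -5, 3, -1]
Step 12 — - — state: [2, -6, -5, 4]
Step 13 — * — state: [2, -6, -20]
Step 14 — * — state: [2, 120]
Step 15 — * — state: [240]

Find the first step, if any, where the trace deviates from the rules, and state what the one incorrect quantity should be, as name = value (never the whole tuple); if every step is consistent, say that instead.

Recomputing the run from the initial state:
step 1: [2]
step 2: [2, -6]
step 3: [2, -6, -5]
step 4: [2, -6, -5, 3]
step 5: [2, -6, -5, 3, -9]
step 6: [2, -6, -5, 3, -9, 9]
step 7: [2, -6, -5, 3, -9, 9, -7]
step 8: [2, -6, -5, 3, -9, 9, -7, -8]
step 9: [2, -6, -5, 3, -9, 9, 1]
step 10: [2, -6, -5, 3, -9, 9]
step 11: [2, -6, -5, 3, 0]
step 12: [2, -6, -5, 3]
step 13: [2, -6, -15]
step 14: [2, 90]
step 15: [180]
The first disagreement with the trace is at step 11, where the value should be top = 0.

step 11, top = 0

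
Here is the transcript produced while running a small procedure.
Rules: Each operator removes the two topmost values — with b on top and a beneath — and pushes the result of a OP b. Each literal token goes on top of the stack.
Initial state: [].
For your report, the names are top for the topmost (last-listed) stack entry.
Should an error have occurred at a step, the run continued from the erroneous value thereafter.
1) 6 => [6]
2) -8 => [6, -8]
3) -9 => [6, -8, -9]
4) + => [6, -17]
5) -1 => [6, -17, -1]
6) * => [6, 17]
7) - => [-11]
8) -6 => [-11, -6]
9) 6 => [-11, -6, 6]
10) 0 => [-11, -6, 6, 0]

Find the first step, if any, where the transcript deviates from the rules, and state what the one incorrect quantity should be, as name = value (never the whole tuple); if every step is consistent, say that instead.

no error

1. push 6: top = 6 (exactly as logged)
2. push -8: top = -8 (exactly as logged)
3. push -9: top = -9 (consistent with the transcript)
4. -8 + -9 = -17 (exactly as logged)
5. push -1: top = -1 (confirmed correct)
6. -17 * -1 = 17 (confirmed correct)
7. 6 - 17 = -11 (consistent with the transcript)
8. push -6: top = -6 (exactly as logged)
9. push 6: top = 6 (in agreement)
10. push 0: top = 0 (verified)
All entries verified; no error found.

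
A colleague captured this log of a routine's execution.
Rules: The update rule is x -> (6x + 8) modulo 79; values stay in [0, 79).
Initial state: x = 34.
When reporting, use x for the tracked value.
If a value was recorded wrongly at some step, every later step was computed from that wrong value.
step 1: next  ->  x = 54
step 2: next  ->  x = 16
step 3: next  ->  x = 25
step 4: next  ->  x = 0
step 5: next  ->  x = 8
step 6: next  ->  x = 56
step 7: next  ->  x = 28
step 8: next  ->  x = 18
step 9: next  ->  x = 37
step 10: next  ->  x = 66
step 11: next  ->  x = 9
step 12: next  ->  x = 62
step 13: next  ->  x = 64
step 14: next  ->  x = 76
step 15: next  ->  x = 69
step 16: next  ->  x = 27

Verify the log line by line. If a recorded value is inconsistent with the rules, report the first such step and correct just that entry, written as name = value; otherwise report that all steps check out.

Recomputing the run from the initial state:
step 1: x = 54
step 2: x = 16
step 3: x = 25
step 4: x = 0
step 5: x = 8
step 6: x = 56
step 7: x = 28
step 8: x = 18
step 9: x = 37
step 10: x = 72
step 11: x = 45
step 12: x = 41
step 13: x = 17
step 14: x = 31
step 15: x = 36
step 16: x = 66
The first disagreement with the log is at step 10, where the value should be x = 72.

step 10, x = 72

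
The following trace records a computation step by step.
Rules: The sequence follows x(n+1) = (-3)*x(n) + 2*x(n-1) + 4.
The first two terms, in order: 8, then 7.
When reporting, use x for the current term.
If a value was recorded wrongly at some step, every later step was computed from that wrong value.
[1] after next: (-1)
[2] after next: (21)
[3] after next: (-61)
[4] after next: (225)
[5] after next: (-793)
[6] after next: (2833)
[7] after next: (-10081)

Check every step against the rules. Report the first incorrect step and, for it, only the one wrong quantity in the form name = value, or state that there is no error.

step 4, x = 229

1. x = -3*(7) + (2)*(8) + (4) = -1 (exactly as logged)
2. x = -3*(-1) + (2)*(7) + (4) = 21 (same as recorded)
3. x = -3*(21) + (2)*(-1) + (4) = -61 (exactly as logged)
4. x = -3*(-61) + (2)*(21) + (4) = 229 (the trace has a different value)
Step 4 is the first one off; corrected, x = 229.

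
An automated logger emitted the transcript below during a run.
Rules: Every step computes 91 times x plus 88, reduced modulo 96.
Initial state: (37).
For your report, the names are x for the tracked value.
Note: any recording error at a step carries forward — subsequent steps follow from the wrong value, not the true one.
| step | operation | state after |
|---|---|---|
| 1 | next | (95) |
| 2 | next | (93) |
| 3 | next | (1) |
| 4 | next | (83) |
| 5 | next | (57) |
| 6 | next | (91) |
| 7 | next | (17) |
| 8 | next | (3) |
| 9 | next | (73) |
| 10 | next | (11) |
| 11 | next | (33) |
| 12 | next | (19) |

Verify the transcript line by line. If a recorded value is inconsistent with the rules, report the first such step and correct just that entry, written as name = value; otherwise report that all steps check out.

step 3, x = 7

1. x = (91*37 + 88) mod 96 = 95 (verified)
2. x = (91*95 + 88) mod 96 = 93 (exactly as logged)
3. x = (91*93 + 88) mod 96 = 7 (the transcript has a different value)
The earliest wrong entry is at step 3: it should read x = 7.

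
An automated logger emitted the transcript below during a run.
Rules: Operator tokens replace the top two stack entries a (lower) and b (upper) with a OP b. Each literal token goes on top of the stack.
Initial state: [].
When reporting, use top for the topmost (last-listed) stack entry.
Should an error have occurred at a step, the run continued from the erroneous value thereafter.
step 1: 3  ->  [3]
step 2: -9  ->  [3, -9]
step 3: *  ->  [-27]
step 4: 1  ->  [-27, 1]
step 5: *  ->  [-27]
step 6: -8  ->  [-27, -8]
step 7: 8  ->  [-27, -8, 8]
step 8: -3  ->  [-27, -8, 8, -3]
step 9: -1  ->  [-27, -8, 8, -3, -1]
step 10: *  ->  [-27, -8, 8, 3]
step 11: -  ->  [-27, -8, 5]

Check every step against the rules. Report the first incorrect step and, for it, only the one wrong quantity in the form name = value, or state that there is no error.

no error

Recomputing the run from the initial state:
step 1: [3]
step 2: [3, -9]
step 3: [-27]
step 4: [-27, 1]
step 5: [-27]
step 6: [-27, -8]
step 7: [-27, -8, 8]
step 8: [-27, -8, 8, -3]
step 9: [-27, -8, 8, -3, -1]
step 10: [-27, -8, 8, 3]
step 11: [-27, -8, 5]
This matches the transcript at every step.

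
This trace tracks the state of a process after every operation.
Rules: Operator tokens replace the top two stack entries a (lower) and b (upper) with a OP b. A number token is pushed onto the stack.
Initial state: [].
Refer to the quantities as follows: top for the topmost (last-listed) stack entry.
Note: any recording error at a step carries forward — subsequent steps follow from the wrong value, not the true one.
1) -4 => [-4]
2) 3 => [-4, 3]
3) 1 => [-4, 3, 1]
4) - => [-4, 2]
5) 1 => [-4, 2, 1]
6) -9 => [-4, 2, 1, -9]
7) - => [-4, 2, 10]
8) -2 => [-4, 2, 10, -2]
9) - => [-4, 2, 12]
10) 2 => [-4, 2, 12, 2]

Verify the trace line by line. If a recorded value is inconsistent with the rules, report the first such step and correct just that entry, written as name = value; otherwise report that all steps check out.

1. push -4: top = -4 (same as recorded)
2. push 3: top = 3 (checks out)
3. push 1: top = 1 (verified)
4. 3 - 1 = 2 (same as recorded)
5. push 1: top = 1 (exactly as logged)
6. push -9: top = -9 (no discrepancy)
7. 1 - -9 = 10 (consistent with the trace)
8. push -2: top = -2 (same as recorded)
9. 10 - -2 = 12 (no discrepancy)
10. push 2: top = 2 (matches)
The recomputation confirms every line.

no error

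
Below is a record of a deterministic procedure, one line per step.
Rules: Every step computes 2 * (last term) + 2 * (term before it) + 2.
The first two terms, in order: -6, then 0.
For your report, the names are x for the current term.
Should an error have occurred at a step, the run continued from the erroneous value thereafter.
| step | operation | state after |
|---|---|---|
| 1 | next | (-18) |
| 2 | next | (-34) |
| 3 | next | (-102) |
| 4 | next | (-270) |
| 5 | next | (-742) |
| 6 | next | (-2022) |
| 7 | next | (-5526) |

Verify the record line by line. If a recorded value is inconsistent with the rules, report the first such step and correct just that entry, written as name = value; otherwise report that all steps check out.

step 1, x = -10

step 1: x = 2*(0) + (2)*(-6) + (2) = -10 -> this is not what the record shows
That makes step 1 the first incorrect line — x = -10 is what it should show.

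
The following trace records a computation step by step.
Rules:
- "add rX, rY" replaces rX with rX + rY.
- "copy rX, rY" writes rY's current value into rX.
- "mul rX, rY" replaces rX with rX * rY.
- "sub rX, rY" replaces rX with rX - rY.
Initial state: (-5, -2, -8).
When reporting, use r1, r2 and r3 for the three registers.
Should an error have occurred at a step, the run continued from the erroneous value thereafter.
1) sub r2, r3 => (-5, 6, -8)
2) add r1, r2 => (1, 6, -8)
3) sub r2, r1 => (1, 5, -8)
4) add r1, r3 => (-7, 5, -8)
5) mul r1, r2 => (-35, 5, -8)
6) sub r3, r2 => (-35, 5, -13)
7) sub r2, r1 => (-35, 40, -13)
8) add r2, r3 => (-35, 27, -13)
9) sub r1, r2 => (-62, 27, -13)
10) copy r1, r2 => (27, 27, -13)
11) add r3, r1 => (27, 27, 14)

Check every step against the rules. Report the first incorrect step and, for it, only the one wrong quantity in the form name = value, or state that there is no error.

no error

Recomputing the run from the initial state:
step 1: r1 = -5, r2 = 6, r3 = -8
step 2: r1 = 1, r2 = 6, r3 = -8
step 3: r1 = 1, r2 = 5, r3 = -8
step 4: r1 = -7, r2 = 5, r3 = -8
step 5: r1 = -35, r2 = 5, r3 = -8
step 6: r1 = -35, r2 = 5, r3 = -13
step 7: r1 = -35, r2 = 40, r3 = -13
step 8: r1 = -35, r2 = 27, r3 = -13
step 9: r1 = -62, r2 = 27, r3 = -13
step 10: r1 = 27, r2 = 27, r3 = -13
step 11: r1 = 27, r2 = 27, r3 = 14
This matches the trace at every step.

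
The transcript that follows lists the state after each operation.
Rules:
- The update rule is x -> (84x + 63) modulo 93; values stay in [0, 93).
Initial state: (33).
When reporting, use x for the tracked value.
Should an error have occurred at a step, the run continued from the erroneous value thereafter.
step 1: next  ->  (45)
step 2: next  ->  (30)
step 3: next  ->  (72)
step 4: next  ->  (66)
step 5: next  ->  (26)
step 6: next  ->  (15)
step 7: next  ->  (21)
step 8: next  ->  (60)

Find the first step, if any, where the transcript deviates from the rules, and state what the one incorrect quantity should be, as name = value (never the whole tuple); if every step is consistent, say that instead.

1. x = (84*33 + 63) mod 93 = 45 (exactly as logged)
2. x = (84*45 + 63) mod 93 = 30 (consistent with the transcript)
3. x = (84*30 + 63) mod 93 = 72 (verified)
4. x = (84*72 + 63) mod 93 = 66 (no discrepancy)
5. x = (84*66 + 63) mod 93 = 27 (the recorded entry deviates here)
Step 5 is the first one off; corrected, x = 27.

step 5, x = 27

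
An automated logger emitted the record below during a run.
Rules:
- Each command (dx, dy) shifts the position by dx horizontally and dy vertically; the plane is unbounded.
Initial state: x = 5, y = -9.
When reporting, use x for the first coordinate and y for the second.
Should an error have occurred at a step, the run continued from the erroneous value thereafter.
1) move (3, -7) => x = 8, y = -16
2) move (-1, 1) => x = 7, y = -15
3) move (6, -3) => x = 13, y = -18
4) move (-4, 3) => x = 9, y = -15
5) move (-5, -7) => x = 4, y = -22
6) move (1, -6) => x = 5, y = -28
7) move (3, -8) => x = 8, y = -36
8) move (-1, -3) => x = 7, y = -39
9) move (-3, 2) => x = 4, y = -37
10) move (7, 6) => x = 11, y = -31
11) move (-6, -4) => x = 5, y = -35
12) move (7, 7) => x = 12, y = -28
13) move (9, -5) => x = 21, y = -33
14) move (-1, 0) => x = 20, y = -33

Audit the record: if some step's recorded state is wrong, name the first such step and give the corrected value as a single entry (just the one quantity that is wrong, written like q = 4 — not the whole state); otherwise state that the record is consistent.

1. x = 5 + (3) = 8, y = -9 + (-7) = -16 (exactly as logged)
2. x = 8 + (-1) = 7, y = -16 + (1) = -15 (no discrepancy)
3. x = 7 + (6) = 13, y = -15 + (-3) = -18 (no discrepancy)
4. x = 13 + (-4) = 9, y = -18 + (3) = -15 (in agreement)
5. x = 9 + (-5) = 4, y = -15 + (-7) = -22 (verified)
6. x = 4 + (1) = 5, y = -22 + (-6) = -28 (checks out)
7. x = 5 + (3) = 8, y = -28 + (-8) = -36 (consistent with the record)
8. x = 8 + (-1) = 7, y = -36 + (-3) = -39 (no discrepancy)
9. x = 7 + (-3) = 4, y = -39 + (2) = -37 (verified)
10. x = 4 + (7) = 11, y = -37 + (6) = -31 (confirmed correct)
11. x = 11 + (-6) = 5, y = -31 + (-4) = -35 (in agreement)
12. x = 5 + (7) = 12, y = -35 + (7) = -28 (same as recorded)
13. x = 12 + (9) = 21, y = -28 + (-5) = -33 (confirmed correct)
14. x = 21 + (-1) = 20, y = -33 + (0) = -33 (checks out)
The whole run recomputes cleanly — no discrepancies.

no error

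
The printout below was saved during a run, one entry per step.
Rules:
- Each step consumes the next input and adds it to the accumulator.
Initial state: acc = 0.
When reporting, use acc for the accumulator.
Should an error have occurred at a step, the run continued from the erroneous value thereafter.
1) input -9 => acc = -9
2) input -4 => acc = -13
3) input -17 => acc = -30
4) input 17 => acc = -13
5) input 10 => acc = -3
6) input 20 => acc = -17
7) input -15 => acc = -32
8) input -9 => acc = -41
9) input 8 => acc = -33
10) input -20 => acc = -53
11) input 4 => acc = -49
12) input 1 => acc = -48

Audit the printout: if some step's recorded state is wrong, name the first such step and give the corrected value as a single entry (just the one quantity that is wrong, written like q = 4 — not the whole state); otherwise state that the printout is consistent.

1. acc = 0 + -9 = -9 (no discrepancy)
2. acc = -9 + -4 = -13 (exactly as logged)
3. acc = -13 + -17 = -30 (verified)
4. acc = -30 + 17 = -13 (checks out)
5. acc = -13 + 10 = -3 (checks out)
6. acc = -3 + 20 = 17 (the printout has a different value)
First incorrect step: 6; the correct value is acc = 17.

step 6, acc = 17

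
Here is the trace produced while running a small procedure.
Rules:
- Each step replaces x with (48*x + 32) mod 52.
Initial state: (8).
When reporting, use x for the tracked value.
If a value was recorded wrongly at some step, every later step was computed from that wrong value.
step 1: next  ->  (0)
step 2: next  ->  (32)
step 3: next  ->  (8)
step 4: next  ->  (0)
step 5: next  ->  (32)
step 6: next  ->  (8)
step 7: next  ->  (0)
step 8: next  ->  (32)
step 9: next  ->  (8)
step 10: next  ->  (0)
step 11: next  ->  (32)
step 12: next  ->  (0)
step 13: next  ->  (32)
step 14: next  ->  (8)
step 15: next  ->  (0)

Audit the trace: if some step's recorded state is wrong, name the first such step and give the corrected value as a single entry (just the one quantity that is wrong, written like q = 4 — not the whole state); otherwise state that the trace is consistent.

step 12, x = 8

1. x = (48*8 + 32) mod 52 = 0 (verified)
2. x = (48*0 + 32) mod 52 = 32 (matches)
3. x = (48*32 + 32) mod 52 = 8 (agrees with the trace)
4. x = (48*8 + 32) mod 52 = 0 (checks out)
5. x = (48*0 + 32) mod 52 = 32 (checks out)
6. x = (48*32 + 32) mod 52 = 8 (agrees with the trace)
7. x = (48*8 + 32) mod 52 = 0 (verified)
8. x = (48*0 + 32) mod 52 = 32 (same as recorded)
9. x = (48*32 + 32) mod 52 = 8 (agrees with the trace)
10. x = (48*8 + 32) mod 52 = 0 (same as recorded)
11. x = (48*0 + 32) mod 52 = 32 (agrees with the trace)
12. x = (48*32 + 32) mod 52 = 8 (the recorded entry deviates here)
First incorrect step: 12; the correct value is x = 8.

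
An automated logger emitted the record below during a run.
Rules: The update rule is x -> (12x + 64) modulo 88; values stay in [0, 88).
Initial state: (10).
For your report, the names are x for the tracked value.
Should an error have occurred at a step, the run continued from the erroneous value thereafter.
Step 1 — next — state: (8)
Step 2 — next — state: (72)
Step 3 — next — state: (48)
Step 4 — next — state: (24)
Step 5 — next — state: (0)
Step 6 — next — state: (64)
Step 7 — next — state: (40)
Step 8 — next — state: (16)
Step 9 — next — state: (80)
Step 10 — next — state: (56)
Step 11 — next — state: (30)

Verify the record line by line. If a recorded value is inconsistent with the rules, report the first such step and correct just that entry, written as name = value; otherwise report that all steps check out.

step 11, x = 32

step 1: x = (12*10 + 64) mod 88 = 8 -> agrees with the record
step 2: x = (12*8 + 64) mod 88 = 72 -> in agreement
step 3: x = (12*72 + 64) mod 88 = 48 -> agrees with the record
step 4: x = (12*48 + 64) mod 88 = 24 -> exactly as logged
step 5: x = (12*24 + 64) mod 88 = 0 -> confirmed correct
step 6: x = (12*0 + 64) mod 88 = 64 -> confirmed correct
step 7: x = (12*64 + 64) mod 88 = 40 -> consistent with the record
step 8: x = (12*40 + 64) mod 88 = 16 -> verified
step 9: x = (12*16 + 64) mod 88 = 80 -> consistent with the record
step 10: x = (12*80 + 64) mod 88 = 56 -> same as recorded
step 11: x = (12*56 + 64) mod 88 = 32 -> this is not what the record shows
Conclusion: step 11 carries the first error; the entry should be x = 32.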